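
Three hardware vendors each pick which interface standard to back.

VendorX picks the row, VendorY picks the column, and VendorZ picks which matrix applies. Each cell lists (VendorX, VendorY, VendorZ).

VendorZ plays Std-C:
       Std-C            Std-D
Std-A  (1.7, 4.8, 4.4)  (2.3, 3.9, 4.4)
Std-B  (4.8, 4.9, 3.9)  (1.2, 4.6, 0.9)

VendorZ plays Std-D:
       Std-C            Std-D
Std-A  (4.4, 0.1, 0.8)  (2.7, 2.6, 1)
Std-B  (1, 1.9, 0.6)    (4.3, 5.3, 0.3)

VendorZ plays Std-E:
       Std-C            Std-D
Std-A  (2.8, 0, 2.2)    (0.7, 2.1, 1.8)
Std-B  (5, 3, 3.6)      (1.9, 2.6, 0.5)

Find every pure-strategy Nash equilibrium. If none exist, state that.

(Std-B, Std-C, Std-C)

For each player, find the best response to each opponent profile; mutual best responses are the pure NE.
VendorX against (Std-C, Std-C): payoffs 1.7, 4.8 → best response Std-B.
VendorX against (Std-C, Std-D): payoffs 4.4, 1 → best response Std-A.
VendorX against (Std-C, Std-E): payoffs 2.8, 5 → best response Std-B.
VendorX against (Std-D, Std-C): payoffs 2.3, 1.2 → best response Std-A.
VendorX against (Std-D, Std-D): payoffs 2.7, 4.3 → best response Std-B.
VendorX against (Std-D, Std-E): payoffs 0.7, 1.9 → best response Std-B.
VendorY against (Std-A, Std-C): payoffs 4.8, 3.9 → best response Std-C.
VendorY against (Std-A, Std-D): payoffs 0.1, 2.6 → best response Std-D.
VendorY against (Std-A, Std-E): payoffs 0, 2.1 → best response Std-D.
VendorY against (Std-B, Std-C): payoffs 4.9, 4.6 → best response Std-C.
VendorY against (Std-B, Std-D): payoffs 1.9, 5.3 → best response Std-D.
VendorY against (Std-B, Std-E): payoffs 3, 2.6 → best response Std-C.
VendorZ against (Std-A, Std-C): payoffs 4.4, 0.8, 2.2 → best response Std-C.
VendorZ against (Std-A, Std-D): payoffs 4.4, 1, 1.8 → best response Std-C.
VendorZ against (Std-B, Std-C): payoffs 3.9, 0.6, 3.6 → best response Std-C.
VendorZ against (Std-B, Std-D): payoffs 0.9, 0.3, 0.5 → best response Std-C.
Mutual best responses: (Std-B, Std-C, Std-C).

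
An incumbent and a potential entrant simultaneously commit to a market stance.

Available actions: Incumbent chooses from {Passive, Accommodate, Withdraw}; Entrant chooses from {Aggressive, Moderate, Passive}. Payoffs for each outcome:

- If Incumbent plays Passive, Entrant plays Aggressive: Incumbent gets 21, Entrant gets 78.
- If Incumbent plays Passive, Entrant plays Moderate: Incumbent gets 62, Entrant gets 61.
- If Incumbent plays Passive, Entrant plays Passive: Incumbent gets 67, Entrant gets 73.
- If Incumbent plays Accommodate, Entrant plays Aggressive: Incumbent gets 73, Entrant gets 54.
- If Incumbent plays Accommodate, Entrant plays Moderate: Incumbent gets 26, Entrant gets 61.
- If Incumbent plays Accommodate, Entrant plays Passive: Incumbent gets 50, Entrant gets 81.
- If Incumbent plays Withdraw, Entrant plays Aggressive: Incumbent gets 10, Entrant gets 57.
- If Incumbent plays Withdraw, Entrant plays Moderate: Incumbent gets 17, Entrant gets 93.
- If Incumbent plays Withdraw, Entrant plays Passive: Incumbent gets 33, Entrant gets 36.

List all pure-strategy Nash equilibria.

(Passive, Aggressive): Incumbent can switch to Accommodate (21 → 73). Not NE.
(Passive, Moderate): Entrant can switch to Aggressive (61 → 78). Not NE.
(Passive, Passive): Entrant can switch to Aggressive (73 → 78). Not NE.
(Accommodate, Aggressive): Entrant can switch to Moderate (54 → 61). Not NE.
(Accommodate, Moderate): Incumbent can switch to Passive (26 → 62). Not NE.
(Accommodate, Passive): Incumbent can switch to Passive (50 → 67). Not NE.
(Withdraw, Aggressive): Incumbent can switch to Passive (10 → 21). Not NE.
(Withdraw, Moderate): Incumbent can switch to Passive (17 → 62). Not NE.
(Withdraw, Passive): Incumbent can switch to Passive (33 → 67). Not NE.

No pure-strategy Nash equilibrium.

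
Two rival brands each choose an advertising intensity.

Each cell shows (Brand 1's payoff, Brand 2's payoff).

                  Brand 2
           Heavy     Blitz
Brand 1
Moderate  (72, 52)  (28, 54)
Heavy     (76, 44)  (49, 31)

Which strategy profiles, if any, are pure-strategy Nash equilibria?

Mark each player's best response to every combination of opponents' strategies; a profile where every player is best-responding is a pure Nash equilibrium.
Brand 1 against Heavy: payoffs 72, 76 → best response Heavy.
Brand 1 against Blitz: payoffs 28, 49 → best response Heavy.
Brand 2 against Moderate: payoffs 52, 54 → best response Blitz.
Brand 2 against Heavy: payoffs 44, 31 → best response Heavy.
Mutual best responses: (Heavy, Heavy).

Pure NE: (Heavy, Heavy)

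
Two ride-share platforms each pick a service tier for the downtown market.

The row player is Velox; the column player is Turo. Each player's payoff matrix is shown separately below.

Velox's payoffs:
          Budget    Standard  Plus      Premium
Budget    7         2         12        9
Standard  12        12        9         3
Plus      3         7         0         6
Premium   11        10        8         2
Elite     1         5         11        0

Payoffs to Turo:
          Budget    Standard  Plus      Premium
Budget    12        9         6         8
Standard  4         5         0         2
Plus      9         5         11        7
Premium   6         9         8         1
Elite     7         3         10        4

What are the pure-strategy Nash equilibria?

Velox against Budget: payoffs 7, 12, 3, 11, 1 → best response Standard.
Velox against Standard: payoffs 2, 12, 7, 10, 5 → best response Standard.
Velox against Plus: payoffs 12, 9, 0, 8, 11 → best response Budget.
Velox against Premium: payoffs 9, 3, 6, 2, 0 → best response Budget.
Turo against Budget: payoffs 12, 9, 6, 8 → best response Budget.
Turo against Standard: payoffs 4, 5, 0, 2 → best response Standard.
Turo against Plus: payoffs 9, 5, 11, 7 → best response Plus.
Turo against Premium: payoffs 6, 9, 8, 1 → best response Standard.
Turo against Elite: payoffs 7, 3, 10, 4 → best response Plus.
Mutual best responses: (Standard, Standard).

Pure NE: (Standard, Standard)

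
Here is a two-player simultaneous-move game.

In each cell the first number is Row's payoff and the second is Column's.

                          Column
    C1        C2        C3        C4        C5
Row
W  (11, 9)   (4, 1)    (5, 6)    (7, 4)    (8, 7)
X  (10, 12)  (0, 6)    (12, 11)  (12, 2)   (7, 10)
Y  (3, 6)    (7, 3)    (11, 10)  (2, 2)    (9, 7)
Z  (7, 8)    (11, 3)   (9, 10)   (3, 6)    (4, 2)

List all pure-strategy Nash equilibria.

(W, C1): Row gets 11, best alternative 10; Column gets 9, best alternative 7. No profitable deviation — NE.
(W, C2): Row can switch to Y (4 → 7). Not NE.
(W, C3): Row can switch to X (5 → 12). Not NE.
(W, C4): Row can switch to X (7 → 12). Not NE.
(W, C5): Row can switch to Y (8 → 9). Not NE.
(X, C1): Row can switch to W (10 → 11). Not NE.
(X, C2): Row can switch to W (0 → 4). Not NE.
(X, C3): Column can switch to C1 (11 → 12). Not NE.
(X, C4): Column can switch to C1 (2 → 12). Not NE.
(X, C5): Row can switch to W (7 → 8). Not NE.
(Y, C1): Row can switch to W (3 → 11). Not NE.
(The remaining 9 profiles each have a profitable deviation by the same check.)

The unique pure-strategy Nash equilibrium is (W, C1).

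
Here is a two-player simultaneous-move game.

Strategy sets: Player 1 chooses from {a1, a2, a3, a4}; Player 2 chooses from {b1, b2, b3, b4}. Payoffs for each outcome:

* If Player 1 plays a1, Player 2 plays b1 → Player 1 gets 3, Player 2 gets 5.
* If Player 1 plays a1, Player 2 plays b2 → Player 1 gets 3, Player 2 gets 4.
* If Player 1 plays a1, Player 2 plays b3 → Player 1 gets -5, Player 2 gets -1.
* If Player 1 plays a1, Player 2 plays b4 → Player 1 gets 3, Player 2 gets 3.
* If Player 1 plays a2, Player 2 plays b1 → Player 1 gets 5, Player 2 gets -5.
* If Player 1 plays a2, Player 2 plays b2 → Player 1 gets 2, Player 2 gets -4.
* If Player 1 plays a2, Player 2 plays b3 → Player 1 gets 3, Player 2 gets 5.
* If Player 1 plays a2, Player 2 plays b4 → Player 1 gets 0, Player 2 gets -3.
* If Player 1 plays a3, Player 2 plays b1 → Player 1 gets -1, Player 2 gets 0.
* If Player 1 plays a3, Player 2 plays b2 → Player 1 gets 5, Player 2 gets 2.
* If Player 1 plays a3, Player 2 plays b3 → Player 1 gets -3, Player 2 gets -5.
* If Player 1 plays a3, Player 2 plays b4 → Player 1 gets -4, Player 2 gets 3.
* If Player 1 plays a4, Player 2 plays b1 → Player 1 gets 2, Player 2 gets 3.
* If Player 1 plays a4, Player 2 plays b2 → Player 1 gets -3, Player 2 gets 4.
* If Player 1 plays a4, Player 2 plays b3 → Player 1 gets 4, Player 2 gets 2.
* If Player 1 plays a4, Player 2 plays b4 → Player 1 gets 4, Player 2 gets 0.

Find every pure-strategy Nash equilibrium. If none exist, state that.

There is no pure-strategy Nash equilibrium.

(a1, b1): Player 1 can switch to a2 (3 → 5). Not NE.
(a1, b2): Player 1 can switch to a3 (3 → 5). Not NE.
(a1, b3): Player 1 can switch to a2 (-5 → 3). Not NE.
(a1, b4): Player 1 can switch to a4 (3 → 4). Not NE.
(a2, b1): Player 2 can switch to b2 (-5 → -4). Not NE.
(a2, b2): Player 1 can switch to a1 (2 → 3). Not NE.
(a2, b3): Player 1 can switch to a4 (3 → 4). Not NE.
(a2, b4): Player 1 can switch to a1 (0 → 3). Not NE.
(a3, b1): Player 1 can switch to a1 (-1 → 3). Not NE.
(a3, b2): Player 2 can switch to b4 (2 → 3). Not NE.
(a3, b3): Player 1 can switch to a2 (-3 → 3). Not NE.
(a3, b4): Player 1 can switch to a1 (-4 → 3). Not NE.
(The remaining 4 profiles each have a profitable deviation by the same check.)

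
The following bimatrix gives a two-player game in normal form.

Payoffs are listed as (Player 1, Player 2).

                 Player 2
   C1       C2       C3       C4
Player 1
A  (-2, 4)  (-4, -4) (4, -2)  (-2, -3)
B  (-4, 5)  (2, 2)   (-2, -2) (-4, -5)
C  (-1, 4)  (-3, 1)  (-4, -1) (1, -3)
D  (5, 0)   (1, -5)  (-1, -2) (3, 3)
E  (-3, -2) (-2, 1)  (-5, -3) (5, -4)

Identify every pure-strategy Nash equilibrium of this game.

There is no pure-strategy Nash equilibrium.

Player 1 against C1: payoffs -2, -4, -1, 5, -3 → best response D.
Player 1 against C2: payoffs -4, 2, -3, 1, -2 → best response B.
Player 1 against C3: payoffs 4, -2, -4, -1, -5 → best response A.
Player 1 against C4: payoffs -2, -4, 1, 3, 5 → best response E.
Player 2 against A: payoffs 4, -4, -2, -3 → best response C1.
Player 2 against B: payoffs 5, 2, -2, -5 → best response C1.
Player 2 against C: payoffs 4, 1, -1, -3 → best response C1.
Player 2 against D: payoffs 0, -5, -2, 3 → best response C4.
Player 2 against E: payoffs -2, 1, -3, -4 → best response C2.
No profile is a mutual best response for all players.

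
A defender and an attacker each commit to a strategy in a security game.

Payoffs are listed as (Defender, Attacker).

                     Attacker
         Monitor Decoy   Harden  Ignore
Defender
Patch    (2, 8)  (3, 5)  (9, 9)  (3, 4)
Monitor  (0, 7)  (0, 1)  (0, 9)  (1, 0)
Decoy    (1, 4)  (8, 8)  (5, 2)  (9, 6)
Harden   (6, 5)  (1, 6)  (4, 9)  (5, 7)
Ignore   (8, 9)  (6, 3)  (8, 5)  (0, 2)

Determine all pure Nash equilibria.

Defender against Monitor: payoffs 2, 0, 1, 6, 8 → best response Ignore.
Defender against Decoy: payoffs 3, 0, 8, 1, 6 → best response Decoy.
Defender against Harden: payoffs 9, 0, 5, 4, 8 → best response Patch.
Defender against Ignore: payoffs 3, 1, 9, 5, 0 → best response Decoy.
Attacker against Patch: payoffs 8, 5, 9, 4 → best response Harden.
Attacker against Monitor: payoffs 7, 1, 9, 0 → best response Harden.
Attacker against Decoy: payoffs 4, 8, 2, 6 → best response Decoy.
Attacker against Harden: payoffs 5, 6, 9, 7 → best response Harden.
Attacker against Ignore: payoffs 9, 3, 5, 2 → best response Monitor.
Mutual best responses: (Patch, Harden); (Decoy, Decoy); (Ignore, Monitor).

The pure Nash equilibria are (Patch, Harden) and (Decoy, Decoy) and (Ignore, Monitor).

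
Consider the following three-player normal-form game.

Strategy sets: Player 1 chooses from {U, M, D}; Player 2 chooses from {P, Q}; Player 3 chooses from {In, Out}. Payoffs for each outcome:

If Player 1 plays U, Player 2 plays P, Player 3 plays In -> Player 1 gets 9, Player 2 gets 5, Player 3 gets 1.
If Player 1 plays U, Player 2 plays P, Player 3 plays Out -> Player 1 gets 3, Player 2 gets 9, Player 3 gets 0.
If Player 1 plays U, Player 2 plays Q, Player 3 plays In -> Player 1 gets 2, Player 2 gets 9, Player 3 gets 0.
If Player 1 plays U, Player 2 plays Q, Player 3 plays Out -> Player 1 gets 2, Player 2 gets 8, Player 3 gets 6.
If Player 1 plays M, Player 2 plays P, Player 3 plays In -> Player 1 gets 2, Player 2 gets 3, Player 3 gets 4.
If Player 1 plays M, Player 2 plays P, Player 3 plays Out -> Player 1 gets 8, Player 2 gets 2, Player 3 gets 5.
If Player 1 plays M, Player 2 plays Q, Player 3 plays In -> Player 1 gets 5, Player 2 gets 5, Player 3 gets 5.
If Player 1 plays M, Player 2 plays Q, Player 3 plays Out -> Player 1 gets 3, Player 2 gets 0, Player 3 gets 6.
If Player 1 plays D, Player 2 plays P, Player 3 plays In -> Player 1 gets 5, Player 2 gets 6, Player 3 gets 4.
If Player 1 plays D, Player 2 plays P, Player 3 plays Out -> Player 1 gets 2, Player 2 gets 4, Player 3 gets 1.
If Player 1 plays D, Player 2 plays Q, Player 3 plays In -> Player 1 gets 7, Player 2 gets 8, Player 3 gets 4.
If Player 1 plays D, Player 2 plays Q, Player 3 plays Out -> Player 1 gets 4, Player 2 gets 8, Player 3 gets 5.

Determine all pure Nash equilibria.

Player 1 against (P, In): payoffs 9, 2, 5 → best response U.
Player 1 against (P, Out): payoffs 3, 8, 2 → best response M.
Player 1 against (Q, In): payoffs 2, 5, 7 → best response D.
Player 1 against (Q, Out): payoffs 2, 3, 4 → best response D.
Player 2 against (U, In): payoffs 5, 9 → best response Q.
Player 2 against (U, Out): payoffs 9, 8 → best response P.
Player 2 against (M, In): payoffs 3, 5 → best response Q.
Player 2 against (M, Out): payoffs 2, 0 → best response P.
Player 2 against (D, In): payoffs 6, 8 → best response Q.
Player 2 against (D, Out): payoffs 4, 8 → best response Q.
Player 3 against (U, P): payoffs 1, 0 → best response In.
Player 3 against (U, Q): payoffs 0, 6 → best response Out.
Player 3 against (M, P): payoffs 4, 5 → best response Out.
Player 3 against (M, Q): payoffs 5, 6 → best response Out.
Player 3 against (D, P): payoffs 4, 1 → best response In.
Player 3 against (D, Q): payoffs 4, 5 → best response Out.
Mutual best responses: (M, P, Out); (D, Q, Out).

(M, P, Out) and (D, Q, Out)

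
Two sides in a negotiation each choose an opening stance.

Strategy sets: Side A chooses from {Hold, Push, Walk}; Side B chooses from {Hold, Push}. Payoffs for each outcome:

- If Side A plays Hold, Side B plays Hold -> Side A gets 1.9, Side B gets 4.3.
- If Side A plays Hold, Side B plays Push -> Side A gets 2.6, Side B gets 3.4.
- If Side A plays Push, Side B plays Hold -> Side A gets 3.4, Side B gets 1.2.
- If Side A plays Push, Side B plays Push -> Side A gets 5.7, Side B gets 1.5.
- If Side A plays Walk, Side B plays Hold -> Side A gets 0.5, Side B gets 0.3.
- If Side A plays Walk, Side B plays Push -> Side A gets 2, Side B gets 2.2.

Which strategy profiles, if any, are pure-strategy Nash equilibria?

(Hold, Hold): Side A can switch to Push (1.9 → 3.4). Not NE.
(Hold, Push): Side A can switch to Push (2.6 → 5.7). Not NE.
(Push, Hold): Side B can switch to Push (1.2 → 1.5). Not NE.
(Push, Push): Side A gets 5.7, best alternative 2.6; Side B gets 1.5, best alternative 1.2. No profitable deviation — NE.
(Walk, Hold): Side A can switch to Hold (0.5 → 1.9). Not NE.
(Walk, Push): Side A can switch to Hold (2 → 2.6). Not NE.

Pure NE: (Push, Push)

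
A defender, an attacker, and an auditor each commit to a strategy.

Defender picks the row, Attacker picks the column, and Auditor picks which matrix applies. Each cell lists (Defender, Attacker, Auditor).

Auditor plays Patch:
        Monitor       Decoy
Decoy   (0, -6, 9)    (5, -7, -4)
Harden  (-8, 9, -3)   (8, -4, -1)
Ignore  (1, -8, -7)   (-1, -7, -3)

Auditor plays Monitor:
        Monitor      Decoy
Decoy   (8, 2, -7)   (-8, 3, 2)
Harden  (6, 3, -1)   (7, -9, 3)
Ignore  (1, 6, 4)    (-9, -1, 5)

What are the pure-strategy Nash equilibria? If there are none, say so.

No pure-strategy Nash equilibrium.

Defender against (Monitor, Patch): payoffs 0, -8, 1 → best response Ignore.
Defender against (Monitor, Monitor): payoffs 8, 6, 1 → best response Decoy.
Defender against (Decoy, Patch): payoffs 5, 8, -1 → best response Harden.
Defender against (Decoy, Monitor): payoffs -8, 7, -9 → best response Harden.
Attacker against (Decoy, Patch): payoffs -6, -7 → best response Monitor.
Attacker against (Decoy, Monitor): payoffs 2, 3 → best response Decoy.
Attacker against (Harden, Patch): payoffs 9, -4 → best response Monitor.
Attacker against (Harden, Monitor): payoffs 3, -9 → best response Monitor.
Attacker against (Ignore, Patch): payoffs -8, -7 → best response Decoy.
Attacker against (Ignore, Monitor): payoffs 6, -1 → best response Monitor.
Auditor against (Decoy, Monitor): payoffs 9, -7 → best response Patch.
Auditor against (Decoy, Decoy): payoffs -4, 2 → best response Monitor.
Auditor against (Harden, Monitor): payoffs -3, -1 → best response Monitor.
Auditor against (Harden, Decoy): payoffs -1, 3 → best response Monitor.
Auditor against (Ignore, Monitor): payoffs -7, 4 → best response Monitor.
Auditor against (Ignore, Decoy): payoffs -3, 5 → best response Monitor.
No profile is a mutual best response for all players.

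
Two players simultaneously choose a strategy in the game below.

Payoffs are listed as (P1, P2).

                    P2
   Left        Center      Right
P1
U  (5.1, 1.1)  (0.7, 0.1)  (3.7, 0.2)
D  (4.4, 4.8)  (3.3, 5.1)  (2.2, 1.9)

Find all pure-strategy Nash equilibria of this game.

(U, Left); (D, Center)

P1 against Left: payoffs 5.1, 4.4 → best response U.
P1 against Center: payoffs 0.7, 3.3 → best response D.
P1 against Right: payoffs 3.7, 2.2 → best response U.
P2 against U: payoffs 1.1, 0.1, 0.2 → best response Left.
P2 against D: payoffs 4.8, 5.1, 1.9 → best response Center.
Mutual best responses: (U, Left); (D, Center).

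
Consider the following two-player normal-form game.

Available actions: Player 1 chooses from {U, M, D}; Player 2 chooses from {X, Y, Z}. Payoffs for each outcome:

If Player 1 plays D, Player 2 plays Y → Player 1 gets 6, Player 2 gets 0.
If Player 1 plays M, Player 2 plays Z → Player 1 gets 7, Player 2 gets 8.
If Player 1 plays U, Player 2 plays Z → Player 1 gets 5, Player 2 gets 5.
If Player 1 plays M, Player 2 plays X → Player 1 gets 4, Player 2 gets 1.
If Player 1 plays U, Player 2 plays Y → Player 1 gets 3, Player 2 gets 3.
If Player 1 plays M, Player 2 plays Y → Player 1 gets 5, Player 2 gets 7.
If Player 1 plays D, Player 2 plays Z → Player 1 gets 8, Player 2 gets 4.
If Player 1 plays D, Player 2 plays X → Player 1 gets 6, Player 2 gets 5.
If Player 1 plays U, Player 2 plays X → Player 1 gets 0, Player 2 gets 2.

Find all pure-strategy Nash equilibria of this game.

(D, X)

Player 1 against X: payoffs 0, 4, 6 → best response D.
Player 1 against Y: payoffs 3, 5, 6 → best response D.
Player 1 against Z: payoffs 5, 7, 8 → best response D.
Player 2 against U: payoffs 2, 3, 5 → best response Z.
Player 2 against M: payoffs 1, 7, 8 → best response Z.
Player 2 against D: payoffs 5, 0, 4 → best response X.
Mutual best responses: (D, X).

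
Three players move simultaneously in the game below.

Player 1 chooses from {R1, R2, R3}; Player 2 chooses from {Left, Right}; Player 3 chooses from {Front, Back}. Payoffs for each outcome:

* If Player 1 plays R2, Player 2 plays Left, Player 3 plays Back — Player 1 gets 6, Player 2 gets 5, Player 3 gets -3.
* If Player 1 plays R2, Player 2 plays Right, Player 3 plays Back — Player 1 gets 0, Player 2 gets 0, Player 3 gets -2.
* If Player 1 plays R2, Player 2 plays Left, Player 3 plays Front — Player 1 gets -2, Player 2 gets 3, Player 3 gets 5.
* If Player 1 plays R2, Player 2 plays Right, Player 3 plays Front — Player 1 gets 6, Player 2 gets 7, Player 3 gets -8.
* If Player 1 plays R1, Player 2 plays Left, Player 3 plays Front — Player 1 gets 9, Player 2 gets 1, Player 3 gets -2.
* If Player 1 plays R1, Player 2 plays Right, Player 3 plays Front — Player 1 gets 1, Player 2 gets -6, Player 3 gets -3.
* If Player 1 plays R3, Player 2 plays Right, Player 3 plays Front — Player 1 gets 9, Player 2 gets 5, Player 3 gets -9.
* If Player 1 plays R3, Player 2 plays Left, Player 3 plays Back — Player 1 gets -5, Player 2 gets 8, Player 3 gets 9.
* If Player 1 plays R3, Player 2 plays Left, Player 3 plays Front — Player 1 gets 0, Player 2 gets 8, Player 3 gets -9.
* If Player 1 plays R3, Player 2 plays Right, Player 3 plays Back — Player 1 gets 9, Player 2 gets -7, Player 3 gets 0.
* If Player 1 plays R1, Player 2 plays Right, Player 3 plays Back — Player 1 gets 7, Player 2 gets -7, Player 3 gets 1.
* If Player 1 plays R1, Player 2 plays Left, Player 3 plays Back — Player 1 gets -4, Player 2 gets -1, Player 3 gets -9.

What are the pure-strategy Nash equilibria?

For each player, find the best response to each opponent profile; mutual best responses are the pure NE.
Player 1 against (Left, Front): payoffs 9, -2, 0 → best response R1.
Player 1 against (Left, Back): payoffs -4, 6, -5 → best response R2.
Player 1 against (Right, Front): payoffs 1, 6, 9 → best response R3.
Player 1 against (Right, Back): payoffs 7, 0, 9 → best response R3.
Player 2 against (R1, Front): payoffs 1, -6 → best response Left.
Player 2 against (R1, Back): payoffs -1, -7 → best response Left.
Player 2 against (R2, Front): payoffs 3, 7 → best response Right.
Player 2 against (R2, Back): payoffs 5, 0 → best response Left.
Player 2 against (R3, Front): payoffs 8, 5 → best response Left.
Player 2 against (R3, Back): payoffs 8, -7 → best response Left.
Player 3 against (R1, Left): payoffs -2, -9 → best response Front.
Player 3 against (R1, Right): payoffs -3, 1 → best response Back.
Player 3 against (R2, Left): payoffs 5, -3 → best response Front.
Player 3 against (R2, Right): payoffs -8, -2 → best response Back.
Player 3 against (R3, Left): payoffs -9, 9 → best response Back.
Player 3 against (R3, Right): payoffs -9, 0 → best response Back.
Mutual best responses: (R1, Left, Front).

(R1, Left, Front)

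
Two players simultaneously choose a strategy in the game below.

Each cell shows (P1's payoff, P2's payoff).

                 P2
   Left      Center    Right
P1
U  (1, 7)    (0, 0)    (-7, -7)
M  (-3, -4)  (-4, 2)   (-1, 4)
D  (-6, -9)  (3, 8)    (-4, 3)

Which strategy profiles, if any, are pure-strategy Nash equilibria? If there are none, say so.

(U, Left), (M, Right), (D, Center)

Check each profile: it is a Nash equilibrium iff no player can strictly gain by switching unilaterally.
(U, Left): P1 gets 1, best alternative -3; P2 gets 7, best alternative 0. No profitable deviation — NE.
(U, Center): P1 can switch to D (0 → 3). Not NE.
(U, Right): P1 can switch to M (-7 → -1). Not NE.
(M, Left): P1 can switch to U (-3 → 1). Not NE.
(M, Center): P1 can switch to U (-4 → 0). Not NE.
(M, Right): P1 gets -1, best alternative -4; P2 gets 4, best alternative 2. No profitable deviation — NE.
(D, Left): P1 can switch to U (-6 → 1). Not NE.
(D, Center): P1 gets 3, best alternative 0; P2 gets 8, best alternative 3. No profitable deviation — NE.
(D, Right): P1 can switch to M (-4 → -1). Not NE.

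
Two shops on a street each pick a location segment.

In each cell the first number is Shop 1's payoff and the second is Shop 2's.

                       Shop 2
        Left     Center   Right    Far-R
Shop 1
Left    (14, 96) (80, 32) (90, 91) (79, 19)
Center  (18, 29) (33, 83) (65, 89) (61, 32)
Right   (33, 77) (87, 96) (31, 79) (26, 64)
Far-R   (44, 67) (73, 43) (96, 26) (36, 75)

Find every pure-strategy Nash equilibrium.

Pure NE: (Right, Center)

(Left, Left): Shop 1 can switch to Center (14 → 18). Not NE.
(Left, Center): Shop 1 can switch to Right (80 → 87). Not NE.
(Left, Right): Shop 1 can switch to Far-R (90 → 96). Not NE.
(Left, Far-R): Shop 2 can switch to Left (19 → 96). Not NE.
(Center, Left): Shop 1 can switch to Right (18 → 33). Not NE.
(Center, Center): Shop 1 can switch to Left (33 → 80). Not NE.
(Right, Center): Shop 1 gets 87, best alternative 80; Shop 2 gets 96, best alternative 79. No profitable deviation — NE.
(The remaining 9 profiles each have a profitable deviation by the same check.)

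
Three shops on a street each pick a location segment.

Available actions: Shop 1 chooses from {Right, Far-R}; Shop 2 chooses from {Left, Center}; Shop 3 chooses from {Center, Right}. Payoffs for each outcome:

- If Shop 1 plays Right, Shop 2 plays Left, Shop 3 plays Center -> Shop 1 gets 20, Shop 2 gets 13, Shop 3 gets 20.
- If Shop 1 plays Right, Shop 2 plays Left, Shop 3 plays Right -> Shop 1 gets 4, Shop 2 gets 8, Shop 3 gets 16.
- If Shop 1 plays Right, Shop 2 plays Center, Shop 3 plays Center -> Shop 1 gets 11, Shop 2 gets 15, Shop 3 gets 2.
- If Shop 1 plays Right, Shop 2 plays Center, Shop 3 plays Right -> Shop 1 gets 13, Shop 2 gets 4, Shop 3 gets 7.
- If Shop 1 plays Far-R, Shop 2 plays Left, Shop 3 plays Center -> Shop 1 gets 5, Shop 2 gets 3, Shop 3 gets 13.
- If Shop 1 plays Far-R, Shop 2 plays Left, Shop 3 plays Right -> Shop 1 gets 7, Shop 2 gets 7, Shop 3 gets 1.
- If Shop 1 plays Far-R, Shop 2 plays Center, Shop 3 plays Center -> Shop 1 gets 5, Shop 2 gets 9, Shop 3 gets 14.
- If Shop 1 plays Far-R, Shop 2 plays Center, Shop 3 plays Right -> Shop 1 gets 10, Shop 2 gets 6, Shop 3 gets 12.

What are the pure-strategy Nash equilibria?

none

Shop 1 against (Left, Center): payoffs 20, 5 → best response Right.
Shop 1 against (Left, Right): payoffs 4, 7 → best response Far-R.
Shop 1 against (Center, Center): payoffs 11, 5 → best response Right.
Shop 1 against (Center, Right): payoffs 13, 10 → best response Right.
Shop 2 against (Right, Center): payoffs 13, 15 → best response Center.
Shop 2 against (Right, Right): payoffs 8, 4 → best response Left.
Shop 2 against (Far-R, Center): payoffs 3, 9 → best response Center.
Shop 2 against (Far-R, Right): payoffs 7, 6 → best response Left.
Shop 3 against (Right, Left): payoffs 20, 16 → best response Center.
Shop 3 against (Right, Center): payoffs 2, 7 → best response Right.
Shop 3 against (Far-R, Left): payoffs 13, 1 → best response Center.
Shop 3 against (Far-R, Center): payoffs 14, 12 → best response Center.
No profile is a mutual best response for all players.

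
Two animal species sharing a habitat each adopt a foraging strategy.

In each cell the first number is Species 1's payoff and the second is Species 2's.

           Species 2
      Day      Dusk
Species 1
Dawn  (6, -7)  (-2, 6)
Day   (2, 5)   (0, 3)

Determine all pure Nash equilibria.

There is no pure-strategy Nash equilibrium.

(Dawn, Day): Species 2 can switch to Dusk (-7 → 6). Not NE.
(Dawn, Dusk): Species 1 can switch to Day (-2 → 0). Not NE.
(Day, Day): Species 1 can switch to Dawn (2 → 6). Not NE.
(Day, Dusk): Species 2 can switch to Day (3 → 5). Not NE.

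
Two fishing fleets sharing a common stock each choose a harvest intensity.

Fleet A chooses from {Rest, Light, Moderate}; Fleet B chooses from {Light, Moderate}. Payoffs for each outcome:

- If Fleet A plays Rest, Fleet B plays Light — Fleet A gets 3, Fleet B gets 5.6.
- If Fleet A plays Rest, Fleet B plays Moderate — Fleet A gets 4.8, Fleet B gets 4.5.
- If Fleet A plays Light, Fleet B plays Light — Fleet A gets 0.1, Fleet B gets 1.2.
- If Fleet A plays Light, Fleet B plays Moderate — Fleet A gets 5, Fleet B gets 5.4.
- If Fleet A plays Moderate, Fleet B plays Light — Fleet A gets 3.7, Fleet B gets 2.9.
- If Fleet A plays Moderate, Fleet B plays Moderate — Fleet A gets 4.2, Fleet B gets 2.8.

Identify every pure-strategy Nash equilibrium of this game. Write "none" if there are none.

Fleet A against Light: payoffs 3, 0.1, 3.7 → best response Moderate.
Fleet A against Moderate: payoffs 4.8, 5, 4.2 → best response Light.
Fleet B against Rest: payoffs 5.6, 4.5 → best response Light.
Fleet B against Light: payoffs 1.2, 5.4 → best response Moderate.
Fleet B against Moderate: payoffs 2.9, 2.8 → best response Light.
Mutual best responses: (Light, Moderate); (Moderate, Light).

The pure Nash equilibria are (Light, Moderate), (Moderate, Light).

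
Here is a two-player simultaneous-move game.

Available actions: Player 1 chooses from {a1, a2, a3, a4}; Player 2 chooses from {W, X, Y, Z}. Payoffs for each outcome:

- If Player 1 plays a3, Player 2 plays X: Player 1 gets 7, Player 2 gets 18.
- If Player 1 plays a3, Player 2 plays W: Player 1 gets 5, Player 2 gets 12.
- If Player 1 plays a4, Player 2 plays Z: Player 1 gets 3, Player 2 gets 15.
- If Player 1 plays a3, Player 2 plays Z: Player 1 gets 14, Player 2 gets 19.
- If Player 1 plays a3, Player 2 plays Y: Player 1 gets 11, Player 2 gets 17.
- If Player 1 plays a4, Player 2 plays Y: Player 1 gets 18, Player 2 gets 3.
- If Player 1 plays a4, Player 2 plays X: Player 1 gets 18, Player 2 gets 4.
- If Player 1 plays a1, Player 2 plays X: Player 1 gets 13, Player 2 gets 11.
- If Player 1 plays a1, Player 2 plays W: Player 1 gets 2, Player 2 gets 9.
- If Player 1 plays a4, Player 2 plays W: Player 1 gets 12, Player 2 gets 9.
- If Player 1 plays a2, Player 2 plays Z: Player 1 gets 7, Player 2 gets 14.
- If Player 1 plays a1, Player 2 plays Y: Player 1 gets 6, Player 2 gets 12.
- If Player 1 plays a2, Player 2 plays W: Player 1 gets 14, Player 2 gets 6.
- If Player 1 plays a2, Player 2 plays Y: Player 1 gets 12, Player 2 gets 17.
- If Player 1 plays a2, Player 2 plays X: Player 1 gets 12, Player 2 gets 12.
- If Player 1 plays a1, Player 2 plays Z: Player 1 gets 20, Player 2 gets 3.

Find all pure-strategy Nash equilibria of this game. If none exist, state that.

No pure-strategy Nash equilibrium.

For each player, find the best response to each opponent profile; mutual best responses are the pure NE.
Player 1 against W: payoffs 2, 14, 5, 12 → best response a2.
Player 1 against X: payoffs 13, 12, 7, 18 → best response a4.
Player 1 against Y: payoffs 6, 12, 11, 18 → best response a4.
Player 1 against Z: payoffs 20, 7, 14, 3 → best response a1.
Player 2 against a1: payoffs 9, 11, 12, 3 → best response Y.
Player 2 against a2: payoffs 6, 12, 17, 14 → best response Y.
Player 2 against a3: payoffs 12, 18, 17, 19 → best response Z.
Player 2 against a4: payoffs 9, 4, 3, 15 → best response Z.
No profile is a mutual best response for all players.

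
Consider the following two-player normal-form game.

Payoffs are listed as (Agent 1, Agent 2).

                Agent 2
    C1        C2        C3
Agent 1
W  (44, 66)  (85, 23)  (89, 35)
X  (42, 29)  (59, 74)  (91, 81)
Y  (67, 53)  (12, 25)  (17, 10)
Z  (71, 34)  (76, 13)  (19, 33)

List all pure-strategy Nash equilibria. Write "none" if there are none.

Agent 1 against C1: payoffs 44, 42, 67, 71 → best response Z.
Agent 1 against C2: payoffs 85, 59, 12, 76 → best response W.
Agent 1 against C3: payoffs 89, 91, 17, 19 → best response X.
Agent 2 against W: payoffs 66, 23, 35 → best response C1.
Agent 2 against X: payoffs 29, 74, 81 → best response C3.
Agent 2 against Y: payoffs 53, 25, 10 → best response C1.
Agent 2 against Z: payoffs 34, 13, 33 → best response C1.
Mutual best responses: (X, C3); (Z, C1).

The pure Nash equilibria are (X, C3) and (Z, C1).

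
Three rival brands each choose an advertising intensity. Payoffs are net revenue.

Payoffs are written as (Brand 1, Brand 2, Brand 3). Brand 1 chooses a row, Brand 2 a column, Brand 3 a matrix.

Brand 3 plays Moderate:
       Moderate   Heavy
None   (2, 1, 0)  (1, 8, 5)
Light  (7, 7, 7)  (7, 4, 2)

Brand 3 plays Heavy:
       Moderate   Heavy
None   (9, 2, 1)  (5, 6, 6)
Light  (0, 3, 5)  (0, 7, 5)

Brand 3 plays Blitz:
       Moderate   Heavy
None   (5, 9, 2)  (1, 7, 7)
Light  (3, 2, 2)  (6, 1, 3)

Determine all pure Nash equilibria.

Mark each player's best response to every combination of opponents' strategies; a profile where every player is best-responding is a pure Nash equilibrium.
Brand 1 against (Moderate, Moderate): payoffs 2, 7 → best response Light.
Brand 1 against (Moderate, Heavy): payoffs 9, 0 → best response None.
Brand 1 against (Moderate, Blitz): payoffs 5, 3 → best response None.
Brand 1 against (Heavy, Moderate): payoffs 1, 7 → best response Light.
Brand 1 against (Heavy, Heavy): payoffs 5, 0 → best response None.
Brand 1 against (Heavy, Blitz): payoffs 1, 6 → best response Light.
Brand 2 against (None, Moderate): payoffs 1, 8 → best response Heavy.
Brand 2 against (None, Heavy): payoffs 2, 6 → best response Heavy.
Brand 2 against (None, Blitz): payoffs 9, 7 → best response Moderate.
Brand 2 against (Light, Moderate): payoffs 7, 4 → best response Moderate.
Brand 2 against (Light, Heavy): payoffs 3, 7 → best response Heavy.
Brand 2 against (Light, Blitz): payoffs 2, 1 → best response Moderate.
Brand 3 against (None, Moderate): payoffs 0, 1, 2 → best response Blitz.
Brand 3 against (None, Heavy): payoffs 5, 6, 7 → best response Blitz.
Brand 3 against (Light, Moderate): payoffs 7, 5, 2 → best response Moderate.
Brand 3 against (Light, Heavy): payoffs 2, 5, 3 → best response Heavy.
Mutual best responses: (None, Moderate, Blitz); (Light, Moderate, Moderate).

(None, Moderate, Blitz), (Light, Moderate, Moderate)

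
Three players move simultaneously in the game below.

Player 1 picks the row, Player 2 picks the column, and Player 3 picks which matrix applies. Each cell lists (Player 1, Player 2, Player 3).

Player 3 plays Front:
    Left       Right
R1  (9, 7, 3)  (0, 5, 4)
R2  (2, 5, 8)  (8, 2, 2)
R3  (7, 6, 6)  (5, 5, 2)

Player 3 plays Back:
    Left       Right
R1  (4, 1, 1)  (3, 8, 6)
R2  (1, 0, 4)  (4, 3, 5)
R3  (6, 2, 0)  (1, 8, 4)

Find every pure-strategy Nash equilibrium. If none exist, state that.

For each player, find the best response to each opponent profile; mutual best responses are the pure NE.
Player 1 against (Left, Front): payoffs 9, 2, 7 → best response R1.
Player 1 against (Left, Back): payoffs 4, 1, 6 → best response R3.
Player 1 against (Right, Front): payoffs 0, 8, 5 → best response R2.
Player 1 against (Right, Back): payoffs 3, 4, 1 → best response R2.
Player 2 against (R1, Front): payoffs 7, 5 → best response Left.
Player 2 against (R1, Back): payoffs 1, 8 → best response Right.
Player 2 against (R2, Front): payoffs 5, 2 → best response Left.
Player 2 against (R2, Back): payoffs 0, 3 → best response Right.
Player 2 against (R3, Front): payoffs 6, 5 → best response Left.
Player 2 against (R3, Back): payoffs 2, 8 → best response Right.
Player 3 against (R1, Left): payoffs 3, 1 → best response Front.
Player 3 against (R1, Right): payoffs 4, 6 → best response Back.
Player 3 against (R2, Left): payoffs 8, 4 → best response Front.
Player 3 against (R2, Right): payoffs 2, 5 → best response Back.
Player 3 against (R3, Left): payoffs 6, 0 → best response Front.
Player 3 against (R3, Right): payoffs 2, 4 → best response Back.
Mutual best responses: (R1, Left, Front); (R2, Right, Back).

The pure Nash equilibria are (R1, Left, Front), (R2, Right, Back).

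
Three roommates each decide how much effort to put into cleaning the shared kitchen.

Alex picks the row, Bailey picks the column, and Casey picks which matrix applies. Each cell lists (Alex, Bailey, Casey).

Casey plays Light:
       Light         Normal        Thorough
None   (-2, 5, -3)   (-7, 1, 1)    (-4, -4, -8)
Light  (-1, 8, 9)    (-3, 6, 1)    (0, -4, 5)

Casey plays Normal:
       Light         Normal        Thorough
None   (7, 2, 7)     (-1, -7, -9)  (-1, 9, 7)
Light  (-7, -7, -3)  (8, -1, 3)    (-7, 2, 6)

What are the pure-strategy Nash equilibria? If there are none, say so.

The pure Nash equilibria are (None, Thorough, Normal), (Light, Light, Light).

Mark each player's best response to every combination of opponents' strategies; a profile where every player is best-responding is a pure Nash equilibrium.
Alex against (Light, Light): payoffs -2, -1 → best response Light.
Alex against (Light, Normal): payoffs 7, -7 → best response None.
Alex against (Normal, Light): payoffs -7, -3 → best response Light.
Alex against (Normal, Normal): payoffs -1, 8 → best response Light.
Alex against (Thorough, Light): payoffs -4, 0 → best response Light.
Alex against (Thorough, Normal): payoffs -1, -7 → best response None.
Bailey against (None, Light): payoffs 5, 1, -4 → best response Light.
Bailey against (None, Normal): payoffs 2, -7, 9 → best response Thorough.
Bailey against (Light, Light): payoffs 8, 6, -4 → best response Light.
Bailey against (Light, Normal): payoffs -7, -1, 2 → best response Thorough.
Casey against (None, Light): payoffs -3, 7 → best response Normal.
Casey against (None, Normal): payoffs 1, -9 → best response Light.
Casey against (None, Thorough): payoffs -8, 7 → best response Normal.
Casey against (Light, Light): payoffs 9, -3 → best response Light.
Casey against (Light, Normal): payoffs 1, 3 → best response Normal.
Casey against (Light, Thorough): payoffs 5, 6 → best response Normal.
Mutual best responses: (None, Thorough, Normal); (Light, Light, Light).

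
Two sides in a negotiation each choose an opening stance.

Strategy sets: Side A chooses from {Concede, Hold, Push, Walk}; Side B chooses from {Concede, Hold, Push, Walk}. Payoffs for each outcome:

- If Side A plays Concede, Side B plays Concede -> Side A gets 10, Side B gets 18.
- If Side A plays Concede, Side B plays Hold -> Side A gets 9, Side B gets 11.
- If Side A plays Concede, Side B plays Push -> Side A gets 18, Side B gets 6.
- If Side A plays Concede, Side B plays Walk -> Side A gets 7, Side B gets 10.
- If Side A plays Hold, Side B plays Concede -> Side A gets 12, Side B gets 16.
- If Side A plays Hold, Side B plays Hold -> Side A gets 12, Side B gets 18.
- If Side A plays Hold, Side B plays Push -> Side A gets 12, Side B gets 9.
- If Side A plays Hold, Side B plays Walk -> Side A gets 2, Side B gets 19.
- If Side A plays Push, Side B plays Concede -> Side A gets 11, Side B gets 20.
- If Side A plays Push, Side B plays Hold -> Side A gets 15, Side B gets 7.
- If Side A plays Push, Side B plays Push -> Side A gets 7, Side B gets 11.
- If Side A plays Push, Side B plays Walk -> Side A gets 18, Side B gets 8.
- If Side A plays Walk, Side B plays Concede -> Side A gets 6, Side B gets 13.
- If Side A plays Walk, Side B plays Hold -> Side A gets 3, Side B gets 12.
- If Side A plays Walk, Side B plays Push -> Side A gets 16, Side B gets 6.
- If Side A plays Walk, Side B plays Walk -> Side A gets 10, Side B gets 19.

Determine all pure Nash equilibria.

No pure-strategy Nash equilibrium.

(Concede, Concede): Side A can switch to Hold (10 → 12). Not NE.
(Concede, Hold): Side A can switch to Hold (9 → 12). Not NE.
(Concede, Push): Side B can switch to Concede (6 → 18). Not NE.
(Concede, Walk): Side A can switch to Push (7 → 18). Not NE.
(Hold, Concede): Side B can switch to Hold (16 → 18). Not NE.
(Hold, Hold): Side A can switch to Push (12 → 15). Not NE.
(The remaining 10 profiles each have a profitable deviation by the same check.)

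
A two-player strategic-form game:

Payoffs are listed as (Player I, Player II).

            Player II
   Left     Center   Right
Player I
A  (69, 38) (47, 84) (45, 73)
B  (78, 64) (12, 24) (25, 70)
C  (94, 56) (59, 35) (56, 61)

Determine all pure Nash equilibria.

The unique pure-strategy Nash equilibrium is (C, Right).

Player I against Left: payoffs 69, 78, 94 → best response C.
Player I against Center: payoffs 47, 12, 59 → best response C.
Player I against Right: payoffs 45, 25, 56 → best response C.
Player II against A: payoffs 38, 84, 73 → best response Center.
Player II against B: payoffs 64, 24, 70 → best response Right.
Player II against C: payoffs 56, 35, 61 → best response Right.
Mutual best responses: (C, Right).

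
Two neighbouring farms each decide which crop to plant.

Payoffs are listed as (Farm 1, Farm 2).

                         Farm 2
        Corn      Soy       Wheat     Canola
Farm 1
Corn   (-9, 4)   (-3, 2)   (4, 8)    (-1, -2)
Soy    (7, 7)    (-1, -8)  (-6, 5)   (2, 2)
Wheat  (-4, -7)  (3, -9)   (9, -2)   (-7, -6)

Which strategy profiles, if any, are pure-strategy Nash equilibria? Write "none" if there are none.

Mark each player's best response to every combination of opponents' strategies; a profile where every player is best-responding is a pure Nash equilibrium.
Farm 1 against Corn: payoffs -9, 7, -4 → best response Soy.
Farm 1 against Soy: payoffs -3, -1, 3 → best response Wheat.
Farm 1 against Wheat: payoffs 4, -6, 9 → best response Wheat.
Farm 1 against Canola: payoffs -1, 2, -7 → best response Soy.
Farm 2 against Corn: payoffs 4, 2, 8, -2 → best response Wheat.
Farm 2 against Soy: payoffs 7, -8, 5, 2 → best response Corn.
Farm 2 against Wheat: payoffs -7, -9, -2, -6 → best response Wheat.
Mutual best responses: (Soy, Corn); (Wheat, Wheat).

The pure Nash equilibria are (Soy, Corn) and (Wheat, Wheat).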